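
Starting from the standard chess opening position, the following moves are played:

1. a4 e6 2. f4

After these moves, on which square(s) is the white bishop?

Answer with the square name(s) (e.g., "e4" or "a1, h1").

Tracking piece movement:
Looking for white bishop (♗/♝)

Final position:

  a b c d e f g h
  ─────────────────
8│♜ ♞ ♝ ♛ ♚ ♝ ♞ ♜│8
7│♟ ♟ ♟ ♟ · ♟ ♟ ♟│7
6│· · · · ♟ · · ·│6
5│· · · · · · · ·│5
4│♙ · · · · ♙ · ·│4
3│· · · · · · · ·│3
2│· ♙ ♙ ♙ ♙ · ♙ ♙│2
1│♖ ♘ ♗ ♕ ♔ ♗ ♘ ♖│1
  ─────────────────
  a b c d e f g h


c1, f1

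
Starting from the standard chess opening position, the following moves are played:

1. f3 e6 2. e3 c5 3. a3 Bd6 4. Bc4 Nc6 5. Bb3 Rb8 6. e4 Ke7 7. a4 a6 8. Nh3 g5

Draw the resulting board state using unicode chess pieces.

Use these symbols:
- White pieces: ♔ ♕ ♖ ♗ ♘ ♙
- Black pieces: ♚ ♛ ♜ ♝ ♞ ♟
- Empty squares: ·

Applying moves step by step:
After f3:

♜ ♞ ♝ ♛ ♚ ♝ ♞ ♜
♟ ♟ ♟ ♟ ♟ ♟ ♟ ♟
· · · · · · · ·
· · · · · · · ·
· · · · · · · ·
· · · · · ♙ · ·
♙ ♙ ♙ ♙ ♙ · ♙ ♙
♖ ♘ ♗ ♕ ♔ ♗ ♘ ♖


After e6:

♜ ♞ ♝ ♛ ♚ ♝ ♞ ♜
♟ ♟ ♟ ♟ · ♟ ♟ ♟
· · · · ♟ · · ·
· · · · · · · ·
· · · · · · · ·
· · · · · ♙ · ·
♙ ♙ ♙ ♙ ♙ · ♙ ♙
♖ ♘ ♗ ♕ ♔ ♗ ♘ ♖


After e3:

♜ ♞ ♝ ♛ ♚ ♝ ♞ ♜
♟ ♟ ♟ ♟ · ♟ ♟ ♟
· · · · ♟ · · ·
· · · · · · · ·
· · · · · · · ·
· · · · ♙ ♙ · ·
♙ ♙ ♙ ♙ · · ♙ ♙
♖ ♘ ♗ ♕ ♔ ♗ ♘ ♖


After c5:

♜ ♞ ♝ ♛ ♚ ♝ ♞ ♜
♟ ♟ · ♟ · ♟ ♟ ♟
· · · · ♟ · · ·
· · ♟ · · · · ·
· · · · · · · ·
· · · · ♙ ♙ · ·
♙ ♙ ♙ ♙ · · ♙ ♙
♖ ♘ ♗ ♕ ♔ ♗ ♘ ♖


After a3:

♜ ♞ ♝ ♛ ♚ ♝ ♞ ♜
♟ ♟ · ♟ · ♟ ♟ ♟
· · · · ♟ · · ·
· · ♟ · · · · ·
· · · · · · · ·
♙ · · · ♙ ♙ · ·
· ♙ ♙ ♙ · · ♙ ♙
♖ ♘ ♗ ♕ ♔ ♗ ♘ ♖


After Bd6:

♜ ♞ ♝ ♛ ♚ · ♞ ♜
♟ ♟ · ♟ · ♟ ♟ ♟
· · · ♝ ♟ · · ·
· · ♟ · · · · ·
· · · · · · · ·
♙ · · · ♙ ♙ · ·
· ♙ ♙ ♙ · · ♙ ♙
♖ ♘ ♗ ♕ ♔ ♗ ♘ ♖


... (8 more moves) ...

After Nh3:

· ♜ ♝ ♛ · · ♞ ♜
· ♟ · ♟ ♚ ♟ ♟ ♟
♟ · ♞ ♝ ♟ · · ·
· · ♟ · · · · ·
♙ · · · ♙ · · ·
· ♗ · · · ♙ · ♘
· ♙ ♙ ♙ · · ♙ ♙
♖ ♘ ♗ ♕ ♔ · · ♖


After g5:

· ♜ ♝ ♛ · · ♞ ♜
· ♟ · ♟ ♚ ♟ · ♟
♟ · ♞ ♝ ♟ · · ·
· · ♟ · · · ♟ ·
♙ · · · ♙ · · ·
· ♗ · · · ♙ · ♘
· ♙ ♙ ♙ · · ♙ ♙
♖ ♘ ♗ ♕ ♔ · · ♖



  a b c d e f g h
  ─────────────────
8│· ♜ ♝ ♛ · · ♞ ♜│8
7│· ♟ · ♟ ♚ ♟ · ♟│7
6│♟ · ♞ ♝ ♟ · · ·│6
5│· · ♟ · · · ♟ ·│5
4│♙ · · · ♙ · · ·│4
3│· ♗ · · · ♙ · ♘│3
2│· ♙ ♙ ♙ · · ♙ ♙│2
1│♖ ♘ ♗ ♕ ♔ · · ♖│1
  ─────────────────
  a b c d e f g h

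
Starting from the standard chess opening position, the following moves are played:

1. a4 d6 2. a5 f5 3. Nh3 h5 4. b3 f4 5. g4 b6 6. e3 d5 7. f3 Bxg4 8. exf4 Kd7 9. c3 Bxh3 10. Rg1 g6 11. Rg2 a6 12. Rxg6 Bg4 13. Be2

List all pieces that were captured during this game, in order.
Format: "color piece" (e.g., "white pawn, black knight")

Tracking captures:
  Bxg4: captured white pawn
  exf4: captured black pawn
  Bxh3: captured white knight
  Rxg6: captured black pawn

white pawn, black pawn, white knight, black pawn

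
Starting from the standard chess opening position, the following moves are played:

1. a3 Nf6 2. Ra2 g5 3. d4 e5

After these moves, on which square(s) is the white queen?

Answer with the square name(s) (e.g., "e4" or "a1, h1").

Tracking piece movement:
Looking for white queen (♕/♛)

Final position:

  a b c d e f g h
  ─────────────────
8│♜ ♞ ♝ ♛ ♚ ♝ · ♜│8
7│♟ ♟ ♟ ♟ · ♟ · ♟│7
6│· · · · · ♞ · ·│6
5│· · · · ♟ · ♟ ·│5
4│· · · ♙ · · · ·│4
3│♙ · · · · · · ·│3
2│♖ ♙ ♙ · ♙ ♙ ♙ ♙│2
1│· ♘ ♗ ♕ ♔ ♗ ♘ ♖│1
  ─────────────────
  a b c d e f g h


d1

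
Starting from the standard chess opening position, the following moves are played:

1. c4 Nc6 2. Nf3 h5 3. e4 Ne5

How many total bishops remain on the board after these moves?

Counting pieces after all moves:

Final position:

  a b c d e f g h
  ─────────────────
8│♜ · ♝ ♛ ♚ ♝ ♞ ♜│8
7│♟ ♟ ♟ ♟ ♟ ♟ ♟ ·│7
6│· · · · · · · ·│6
5│· · · · ♞ · · ♟│5
4│· · ♙ · ♙ · · ·│4
3│· · · · · ♘ · ·│3
2│♙ ♙ · ♙ · ♙ ♙ ♙│2
1│♖ ♘ ♗ ♕ ♔ ♗ · ♖│1
  ─────────────────
  a b c d e f g h


4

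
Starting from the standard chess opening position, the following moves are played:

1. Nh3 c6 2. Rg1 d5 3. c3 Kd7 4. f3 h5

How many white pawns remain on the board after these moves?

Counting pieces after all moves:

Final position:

  a b c d e f g h
  ─────────────────
8│♜ ♞ ♝ ♛ · ♝ ♞ ♜│8
7│♟ ♟ · ♚ ♟ ♟ ♟ ·│7
6│· · ♟ · · · · ·│6
5│· · · ♟ · · · ♟│5
4│· · · · · · · ·│4
3│· · ♙ · · ♙ · ♘│3
2│♙ ♙ · ♙ ♙ · ♙ ♙│2
1│♖ ♘ ♗ ♕ ♔ ♗ ♖ ·│1
  ─────────────────
  a b c d e f g h


8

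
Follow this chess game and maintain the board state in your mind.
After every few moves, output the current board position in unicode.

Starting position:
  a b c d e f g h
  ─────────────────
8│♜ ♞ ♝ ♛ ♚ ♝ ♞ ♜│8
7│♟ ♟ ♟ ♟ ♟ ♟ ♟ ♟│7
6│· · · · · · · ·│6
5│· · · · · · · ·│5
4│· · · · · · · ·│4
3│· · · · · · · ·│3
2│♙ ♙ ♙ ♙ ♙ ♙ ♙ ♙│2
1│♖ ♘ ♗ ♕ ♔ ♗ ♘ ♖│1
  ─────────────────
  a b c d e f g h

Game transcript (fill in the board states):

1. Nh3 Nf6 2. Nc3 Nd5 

  a b c d e f g h
  ─────────────────
8│♜ ♞ ♝ ♛ ♚ ♝ · ♜│8
7│♟ ♟ ♟ ♟ ♟ ♟ ♟ ♟│7
6│· · · · · · · ·│6
5│· · · ♞ · · · ·│5
4│· · · · · · · ·│4
3│· · ♘ · · · · ♘│3
2│♙ ♙ ♙ ♙ ♙ ♙ ♙ ♙│2
1│♖ · ♗ ♕ ♔ ♗ · ♖│1
  ─────────────────
  a b c d e f g h

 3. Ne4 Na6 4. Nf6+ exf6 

  a b c d e f g h
  ─────────────────
8│♜ · ♝ ♛ ♚ ♝ · ♜│8
7│♟ ♟ ♟ ♟ · ♟ ♟ ♟│7
6│♞ · · · · ♟ · ·│6
5│· · · ♞ · · · ·│5
4│· · · · · · · ·│4
3│· · · · · · · ♘│3
2│♙ ♙ ♙ ♙ ♙ ♙ ♙ ♙│2
1│♖ · ♗ ♕ ♔ ♗ · ♖│1
  ─────────────────
  a b c d e f g h

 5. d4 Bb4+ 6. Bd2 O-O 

  a b c d e f g h
  ─────────────────
8│♜ · ♝ ♛ · ♜ ♚ ·│8
7│♟ ♟ ♟ ♟ · ♟ ♟ ♟│7
6│♞ · · · · ♟ · ·│6
5│· · · ♞ · · · ·│5
4│· ♝ · ♙ · · · ·│4
3│· · · · · · · ♘│3
2│♙ ♙ ♙ ♗ ♙ ♙ ♙ ♙│2
1│♖ · · ♕ ♔ ♗ · ♖│1
  ─────────────────
  a b c d e f g h

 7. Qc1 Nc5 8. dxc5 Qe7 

  a b c d e f g h
  ─────────────────
8│♜ · ♝ · · ♜ ♚ ·│8
7│♟ ♟ ♟ ♟ ♛ ♟ ♟ ♟│7
6│· · · · · ♟ · ·│6
5│· · ♙ ♞ · · · ·│5
4│· ♝ · · · · · ·│4
3│· · · · · · · ♘│3
2│♙ ♙ ♙ ♗ ♙ ♙ ♙ ♙│2
1│♖ · ♕ · ♔ ♗ · ♖│1
  ─────────────────
  a b c d e f g h

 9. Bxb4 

  a b c d e f g h
  ─────────────────
8│♜ · ♝ · · ♜ ♚ ·│8
7│♟ ♟ ♟ ♟ ♛ ♟ ♟ ♟│7
6│· · · · · ♟ · ·│6
5│· · ♙ ♞ · · · ·│5
4│· ♗ · · · · · ·│4
3│· · · · · · · ♘│3
2│♙ ♙ ♙ · ♙ ♙ ♙ ♙│2
1│♖ · ♕ · ♔ ♗ · ♖│1
  ─────────────────
  a b c d e f g h


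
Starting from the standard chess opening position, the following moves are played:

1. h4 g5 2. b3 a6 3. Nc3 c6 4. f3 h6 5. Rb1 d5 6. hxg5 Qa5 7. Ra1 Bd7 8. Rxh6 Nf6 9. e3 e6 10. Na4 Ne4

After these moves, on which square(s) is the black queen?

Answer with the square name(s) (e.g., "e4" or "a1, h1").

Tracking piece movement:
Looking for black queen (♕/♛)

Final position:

  a b c d e f g h
  ─────────────────
8│♜ ♞ · · ♚ ♝ · ♜│8
7│· ♟ · ♝ · ♟ · ·│7
6│♟ · ♟ · ♟ · · ♖│6
5│♛ · · ♟ · · ♙ ·│5
4│♘ · · · ♞ · · ·│4
3│· ♙ · · ♙ ♙ · ·│3
2│♙ · ♙ ♙ · · ♙ ·│2
1│♖ · ♗ ♕ ♔ ♗ ♘ ·│1
  ─────────────────
  a b c d e f g h


a5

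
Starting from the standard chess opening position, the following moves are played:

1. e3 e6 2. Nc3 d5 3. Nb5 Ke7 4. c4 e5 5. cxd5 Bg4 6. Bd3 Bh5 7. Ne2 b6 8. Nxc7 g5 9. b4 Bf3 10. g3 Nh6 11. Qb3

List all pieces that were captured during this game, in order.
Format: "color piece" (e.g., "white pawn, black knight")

Tracking captures:
  cxd5: captured black pawn
  Nxc7: captured black pawn

black pawn, black pawn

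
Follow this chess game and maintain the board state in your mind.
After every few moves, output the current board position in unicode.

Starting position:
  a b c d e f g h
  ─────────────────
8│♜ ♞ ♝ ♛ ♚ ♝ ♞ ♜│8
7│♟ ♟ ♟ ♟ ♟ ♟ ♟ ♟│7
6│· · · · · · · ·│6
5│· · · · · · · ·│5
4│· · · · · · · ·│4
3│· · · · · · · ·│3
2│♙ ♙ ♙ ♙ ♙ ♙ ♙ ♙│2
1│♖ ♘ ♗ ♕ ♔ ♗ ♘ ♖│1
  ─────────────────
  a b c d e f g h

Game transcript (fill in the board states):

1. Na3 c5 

  a b c d e f g h
  ─────────────────
8│♜ ♞ ♝ ♛ ♚ ♝ ♞ ♜│8
7│♟ ♟ · ♟ ♟ ♟ ♟ ♟│7
6│· · · · · · · ·│6
5│· · ♟ · · · · ·│5
4│· · · · · · · ·│4
3│♘ · · · · · · ·│3
2│♙ ♙ ♙ ♙ ♙ ♙ ♙ ♙│2
1│♖ · ♗ ♕ ♔ ♗ ♘ ♖│1
  ─────────────────
  a b c d e f g h

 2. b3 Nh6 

  a b c d e f g h
  ─────────────────
8│♜ ♞ ♝ ♛ ♚ ♝ · ♜│8
7│♟ ♟ · ♟ ♟ ♟ ♟ ♟│7
6│· · · · · · · ♞│6
5│· · ♟ · · · · ·│5
4│· · · · · · · ·│4
3│♘ ♙ · · · · · ·│3
2│♙ · ♙ ♙ ♙ ♙ ♙ ♙│2
1│♖ · ♗ ♕ ♔ ♗ ♘ ♖│1
  ─────────────────
  a b c d e f g h

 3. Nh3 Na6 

  a b c d e f g h
  ─────────────────
8│♜ · ♝ ♛ ♚ ♝ · ♜│8
7│♟ ♟ · ♟ ♟ ♟ ♟ ♟│7
6│♞ · · · · · · ♞│6
5│· · ♟ · · · · ·│5
4│· · · · · · · ·│4
3│♘ ♙ · · · · · ♘│3
2│♙ · ♙ ♙ ♙ ♙ ♙ ♙│2
1│♖ · ♗ ♕ ♔ ♗ · ♖│1
  ─────────────────
  a b c d e f g h

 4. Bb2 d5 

  a b c d e f g h
  ─────────────────
8│♜ · ♝ ♛ ♚ ♝ · ♜│8
7│♟ ♟ · · ♟ ♟ ♟ ♟│7
6│♞ · · · · · · ♞│6
5│· · ♟ ♟ · · · ·│5
4│· · · · · · · ·│4
3│♘ ♙ · · · · · ♘│3
2│♙ ♗ ♙ ♙ ♙ ♙ ♙ ♙│2
1│♖ · · ♕ ♔ ♗ · ♖│1
  ─────────────────
  a b c d e f g h

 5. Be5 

  a b c d e f g h
  ─────────────────
8│♜ · ♝ ♛ ♚ ♝ · ♜│8
7│♟ ♟ · · ♟ ♟ ♟ ♟│7
6│♞ · · · · · · ♞│6
5│· · ♟ ♟ ♗ · · ·│5
4│· · · · · · · ·│4
3│♘ ♙ · · · · · ♘│3
2│♙ · ♙ ♙ ♙ ♙ ♙ ♙│2
1│♖ · · ♕ ♔ ♗ · ♖│1
  ─────────────────
  a b c d e f g h


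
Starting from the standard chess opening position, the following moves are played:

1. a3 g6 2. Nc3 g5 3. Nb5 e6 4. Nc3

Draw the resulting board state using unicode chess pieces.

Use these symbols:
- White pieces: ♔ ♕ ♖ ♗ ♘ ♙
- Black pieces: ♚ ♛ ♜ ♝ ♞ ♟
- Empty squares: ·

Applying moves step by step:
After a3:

♜ ♞ ♝ ♛ ♚ ♝ ♞ ♜
♟ ♟ ♟ ♟ ♟ ♟ ♟ ♟
· · · · · · · ·
· · · · · · · ·
· · · · · · · ·
♙ · · · · · · ·
· ♙ ♙ ♙ ♙ ♙ ♙ ♙
♖ ♘ ♗ ♕ ♔ ♗ ♘ ♖


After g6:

♜ ♞ ♝ ♛ ♚ ♝ ♞ ♜
♟ ♟ ♟ ♟ ♟ ♟ · ♟
· · · · · · ♟ ·
· · · · · · · ·
· · · · · · · ·
♙ · · · · · · ·
· ♙ ♙ ♙ ♙ ♙ ♙ ♙
♖ ♘ ♗ ♕ ♔ ♗ ♘ ♖


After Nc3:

♜ ♞ ♝ ♛ ♚ ♝ ♞ ♜
♟ ♟ ♟ ♟ ♟ ♟ · ♟
· · · · · · ♟ ·
· · · · · · · ·
· · · · · · · ·
♙ · ♘ · · · · ·
· ♙ ♙ ♙ ♙ ♙ ♙ ♙
♖ · ♗ ♕ ♔ ♗ ♘ ♖


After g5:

♜ ♞ ♝ ♛ ♚ ♝ ♞ ♜
♟ ♟ ♟ ♟ ♟ ♟ · ♟
· · · · · · · ·
· · · · · · ♟ ·
· · · · · · · ·
♙ · ♘ · · · · ·
· ♙ ♙ ♙ ♙ ♙ ♙ ♙
♖ · ♗ ♕ ♔ ♗ ♘ ♖


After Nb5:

♜ ♞ ♝ ♛ ♚ ♝ ♞ ♜
♟ ♟ ♟ ♟ ♟ ♟ · ♟
· · · · · · · ·
· ♘ · · · · ♟ ·
· · · · · · · ·
♙ · · · · · · ·
· ♙ ♙ ♙ ♙ ♙ ♙ ♙
♖ · ♗ ♕ ♔ ♗ ♘ ♖


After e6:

♜ ♞ ♝ ♛ ♚ ♝ ♞ ♜
♟ ♟ ♟ ♟ · ♟ · ♟
· · · · ♟ · · ·
· ♘ · · · · ♟ ·
· · · · · · · ·
♙ · · · · · · ·
· ♙ ♙ ♙ ♙ ♙ ♙ ♙
♖ · ♗ ♕ ♔ ♗ ♘ ♖


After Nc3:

♜ ♞ ♝ ♛ ♚ ♝ ♞ ♜
♟ ♟ ♟ ♟ · ♟ · ♟
· · · · ♟ · · ·
· · · · · · ♟ ·
· · · · · · · ·
♙ · ♘ · · · · ·
· ♙ ♙ ♙ ♙ ♙ ♙ ♙
♖ · ♗ ♕ ♔ ♗ ♘ ♖



  a b c d e f g h
  ─────────────────
8│♜ ♞ ♝ ♛ ♚ ♝ ♞ ♜│8
7│♟ ♟ ♟ ♟ · ♟ · ♟│7
6│· · · · ♟ · · ·│6
5│· · · · · · ♟ ·│5
4│· · · · · · · ·│4
3│♙ · ♘ · · · · ·│3
2│· ♙ ♙ ♙ ♙ ♙ ♙ ♙│2
1│♖ · ♗ ♕ ♔ ♗ ♘ ♖│1
  ─────────────────
  a b c d e f g h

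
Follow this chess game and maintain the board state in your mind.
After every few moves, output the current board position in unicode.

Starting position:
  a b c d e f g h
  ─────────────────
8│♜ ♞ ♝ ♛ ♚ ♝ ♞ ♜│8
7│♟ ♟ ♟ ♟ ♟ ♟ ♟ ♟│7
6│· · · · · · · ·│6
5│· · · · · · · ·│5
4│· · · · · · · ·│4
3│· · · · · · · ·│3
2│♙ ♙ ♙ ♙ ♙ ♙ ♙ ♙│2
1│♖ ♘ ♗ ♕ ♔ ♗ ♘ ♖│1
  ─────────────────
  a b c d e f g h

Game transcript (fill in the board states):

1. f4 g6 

  a b c d e f g h
  ─────────────────
8│♜ ♞ ♝ ♛ ♚ ♝ ♞ ♜│8
7│♟ ♟ ♟ ♟ ♟ ♟ · ♟│7
6│· · · · · · ♟ ·│6
5│· · · · · · · ·│5
4│· · · · · ♙ · ·│4
3│· · · · · · · ·│3
2│♙ ♙ ♙ ♙ ♙ · ♙ ♙│2
1│♖ ♘ ♗ ♕ ♔ ♗ ♘ ♖│1
  ─────────────────
  a b c d e f g h

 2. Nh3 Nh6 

  a b c d e f g h
  ─────────────────
8│♜ ♞ ♝ ♛ ♚ ♝ · ♜│8
7│♟ ♟ ♟ ♟ ♟ ♟ · ♟│7
6│· · · · · · ♟ ♞│6
5│· · · · · · · ·│5
4│· · · · · ♙ · ·│4
3│· · · · · · · ♘│3
2│♙ ♙ ♙ ♙ ♙ · ♙ ♙│2
1│♖ ♘ ♗ ♕ ♔ ♗ · ♖│1
  ─────────────────
  a b c d e f g h

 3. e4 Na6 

  a b c d e f g h
  ─────────────────
8│♜ · ♝ ♛ ♚ ♝ · ♜│8
7│♟ ♟ ♟ ♟ ♟ ♟ · ♟│7
6│♞ · · · · · ♟ ♞│6
5│· · · · · · · ·│5
4│· · · · ♙ ♙ · ·│4
3│· · · · · · · ♘│3
2│♙ ♙ ♙ ♙ · · ♙ ♙│2
1│♖ ♘ ♗ ♕ ♔ ♗ · ♖│1
  ─────────────────
  a b c d e f g h

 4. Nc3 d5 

  a b c d e f g h
  ─────────────────
8│♜ · ♝ ♛ ♚ ♝ · ♜│8
7│♟ ♟ ♟ · ♟ ♟ · ♟│7
6│♞ · · · · · ♟ ♞│6
5│· · · ♟ · · · ·│5
4│· · · · ♙ ♙ · ·│4
3│· · ♘ · · · · ♘│3
2│♙ ♙ ♙ ♙ · · ♙ ♙│2
1│♖ · ♗ ♕ ♔ ♗ · ♖│1
  ─────────────────
  a b c d e f g h

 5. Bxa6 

  a b c d e f g h
  ─────────────────
8│♜ · ♝ ♛ ♚ ♝ · ♜│8
7│♟ ♟ ♟ · ♟ ♟ · ♟│7
6│♗ · · · · · ♟ ♞│6
5│· · · ♟ · · · ·│5
4│· · · · ♙ ♙ · ·│4
3│· · ♘ · · · · ♘│3
2│♙ ♙ ♙ ♙ · · ♙ ♙│2
1│♖ · ♗ ♕ ♔ · · ♖│1
  ─────────────────
  a b c d e f g h


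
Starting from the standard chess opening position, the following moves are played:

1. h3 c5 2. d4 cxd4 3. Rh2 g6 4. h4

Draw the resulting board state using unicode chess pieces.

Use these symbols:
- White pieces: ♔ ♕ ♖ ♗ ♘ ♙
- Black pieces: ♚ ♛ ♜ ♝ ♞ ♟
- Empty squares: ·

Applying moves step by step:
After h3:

♜ ♞ ♝ ♛ ♚ ♝ ♞ ♜
♟ ♟ ♟ ♟ ♟ ♟ ♟ ♟
· · · · · · · ·
· · · · · · · ·
· · · · · · · ·
· · · · · · · ♙
♙ ♙ ♙ ♙ ♙ ♙ ♙ ·
♖ ♘ ♗ ♕ ♔ ♗ ♘ ♖


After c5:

♜ ♞ ♝ ♛ ♚ ♝ ♞ ♜
♟ ♟ · ♟ ♟ ♟ ♟ ♟
· · · · · · · ·
· · ♟ · · · · ·
· · · · · · · ·
· · · · · · · ♙
♙ ♙ ♙ ♙ ♙ ♙ ♙ ·
♖ ♘ ♗ ♕ ♔ ♗ ♘ ♖


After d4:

♜ ♞ ♝ ♛ ♚ ♝ ♞ ♜
♟ ♟ · ♟ ♟ ♟ ♟ ♟
· · · · · · · ·
· · ♟ · · · · ·
· · · ♙ · · · ·
· · · · · · · ♙
♙ ♙ ♙ · ♙ ♙ ♙ ·
♖ ♘ ♗ ♕ ♔ ♗ ♘ ♖


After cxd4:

♜ ♞ ♝ ♛ ♚ ♝ ♞ ♜
♟ ♟ · ♟ ♟ ♟ ♟ ♟
· · · · · · · ·
· · · · · · · ·
· · · ♟ · · · ·
· · · · · · · ♙
♙ ♙ ♙ · ♙ ♙ ♙ ·
♖ ♘ ♗ ♕ ♔ ♗ ♘ ♖


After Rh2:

♜ ♞ ♝ ♛ ♚ ♝ ♞ ♜
♟ ♟ · ♟ ♟ ♟ ♟ ♟
· · · · · · · ·
· · · · · · · ·
· · · ♟ · · · ·
· · · · · · · ♙
♙ ♙ ♙ · ♙ ♙ ♙ ♖
♖ ♘ ♗ ♕ ♔ ♗ ♘ ·


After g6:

♜ ♞ ♝ ♛ ♚ ♝ ♞ ♜
♟ ♟ · ♟ ♟ ♟ · ♟
· · · · · · ♟ ·
· · · · · · · ·
· · · ♟ · · · ·
· · · · · · · ♙
♙ ♙ ♙ · ♙ ♙ ♙ ♖
♖ ♘ ♗ ♕ ♔ ♗ ♘ ·


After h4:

♜ ♞ ♝ ♛ ♚ ♝ ♞ ♜
♟ ♟ · ♟ ♟ ♟ · ♟
· · · · · · ♟ ·
· · · · · · · ·
· · · ♟ · · · ♙
· · · · · · · ·
♙ ♙ ♙ · ♙ ♙ ♙ ♖
♖ ♘ ♗ ♕ ♔ ♗ ♘ ·



  a b c d e f g h
  ─────────────────
8│♜ ♞ ♝ ♛ ♚ ♝ ♞ ♜│8
7│♟ ♟ · ♟ ♟ ♟ · ♟│7
6│· · · · · · ♟ ·│6
5│· · · · · · · ·│5
4│· · · ♟ · · · ♙│4
3│· · · · · · · ·│3
2│♙ ♙ ♙ · ♙ ♙ ♙ ♖│2
1│♖ ♘ ♗ ♕ ♔ ♗ ♘ ·│1
  ─────────────────
  a b c d e f g h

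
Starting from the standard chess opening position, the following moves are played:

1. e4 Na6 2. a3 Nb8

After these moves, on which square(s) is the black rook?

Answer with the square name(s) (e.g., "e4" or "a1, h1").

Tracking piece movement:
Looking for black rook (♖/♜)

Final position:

  a b c d e f g h
  ─────────────────
8│♜ ♞ ♝ ♛ ♚ ♝ ♞ ♜│8
7│♟ ♟ ♟ ♟ ♟ ♟ ♟ ♟│7
6│· · · · · · · ·│6
5│· · · · · · · ·│5
4│· · · · ♙ · · ·│4
3│♙ · · · · · · ·│3
2│· ♙ ♙ ♙ · ♙ ♙ ♙│2
1│♖ ♘ ♗ ♕ ♔ ♗ ♘ ♖│1
  ─────────────────
  a b c d e f g h


a8, h8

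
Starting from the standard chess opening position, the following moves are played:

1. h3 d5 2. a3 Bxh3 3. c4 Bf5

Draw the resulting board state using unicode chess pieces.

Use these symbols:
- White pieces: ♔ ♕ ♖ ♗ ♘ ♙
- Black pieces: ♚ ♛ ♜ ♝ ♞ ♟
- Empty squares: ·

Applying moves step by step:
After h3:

♜ ♞ ♝ ♛ ♚ ♝ ♞ ♜
♟ ♟ ♟ ♟ ♟ ♟ ♟ ♟
· · · · · · · ·
· · · · · · · ·
· · · · · · · ·
· · · · · · · ♙
♙ ♙ ♙ ♙ ♙ ♙ ♙ ·
♖ ♘ ♗ ♕ ♔ ♗ ♘ ♖


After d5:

♜ ♞ ♝ ♛ ♚ ♝ ♞ ♜
♟ ♟ ♟ · ♟ ♟ ♟ ♟
· · · · · · · ·
· · · ♟ · · · ·
· · · · · · · ·
· · · · · · · ♙
♙ ♙ ♙ ♙ ♙ ♙ ♙ ·
♖ ♘ ♗ ♕ ♔ ♗ ♘ ♖


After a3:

♜ ♞ ♝ ♛ ♚ ♝ ♞ ♜
♟ ♟ ♟ · ♟ ♟ ♟ ♟
· · · · · · · ·
· · · ♟ · · · ·
· · · · · · · ·
♙ · · · · · · ♙
· ♙ ♙ ♙ ♙ ♙ ♙ ·
♖ ♘ ♗ ♕ ♔ ♗ ♘ ♖


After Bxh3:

♜ ♞ · ♛ ♚ ♝ ♞ ♜
♟ ♟ ♟ · ♟ ♟ ♟ ♟
· · · · · · · ·
· · · ♟ · · · ·
· · · · · · · ·
♙ · · · · · · ♝
· ♙ ♙ ♙ ♙ ♙ ♙ ·
♖ ♘ ♗ ♕ ♔ ♗ ♘ ♖


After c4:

♜ ♞ · ♛ ♚ ♝ ♞ ♜
♟ ♟ ♟ · ♟ ♟ ♟ ♟
· · · · · · · ·
· · · ♟ · · · ·
· · ♙ · · · · ·
♙ · · · · · · ♝
· ♙ · ♙ ♙ ♙ ♙ ·
♖ ♘ ♗ ♕ ♔ ♗ ♘ ♖


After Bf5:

♜ ♞ · ♛ ♚ ♝ ♞ ♜
♟ ♟ ♟ · ♟ ♟ ♟ ♟
· · · · · · · ·
· · · ♟ · ♝ · ·
· · ♙ · · · · ·
♙ · · · · · · ·
· ♙ · ♙ ♙ ♙ ♙ ·
♖ ♘ ♗ ♕ ♔ ♗ ♘ ♖



  a b c d e f g h
  ─────────────────
8│♜ ♞ · ♛ ♚ ♝ ♞ ♜│8
7│♟ ♟ ♟ · ♟ ♟ ♟ ♟│7
6│· · · · · · · ·│6
5│· · · ♟ · ♝ · ·│5
4│· · ♙ · · · · ·│4
3│♙ · · · · · · ·│3
2│· ♙ · ♙ ♙ ♙ ♙ ·│2
1│♖ ♘ ♗ ♕ ♔ ♗ ♘ ♖│1
  ─────────────────
  a b c d e f g h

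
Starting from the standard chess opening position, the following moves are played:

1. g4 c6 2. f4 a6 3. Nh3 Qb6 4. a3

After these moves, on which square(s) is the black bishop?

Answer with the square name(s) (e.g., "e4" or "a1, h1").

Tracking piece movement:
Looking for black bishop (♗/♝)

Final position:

  a b c d e f g h
  ─────────────────
8│♜ ♞ ♝ · ♚ ♝ ♞ ♜│8
7│· ♟ · ♟ ♟ ♟ ♟ ♟│7
6│♟ ♛ ♟ · · · · ·│6
5│· · · · · · · ·│5
4│· · · · · ♙ ♙ ·│4
3│♙ · · · · · · ♘│3
2│· ♙ ♙ ♙ ♙ · · ♙│2
1│♖ ♘ ♗ ♕ ♔ ♗ · ♖│1
  ─────────────────
  a b c d e f g h


c8, f8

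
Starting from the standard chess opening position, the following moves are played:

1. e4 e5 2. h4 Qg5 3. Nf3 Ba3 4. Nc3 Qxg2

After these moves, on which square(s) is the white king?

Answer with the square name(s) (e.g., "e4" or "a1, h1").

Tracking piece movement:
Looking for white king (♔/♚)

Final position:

  a b c d e f g h
  ─────────────────
8│♜ ♞ ♝ · ♚ · ♞ ♜│8
7│♟ ♟ ♟ ♟ · ♟ ♟ ♟│7
6│· · · · · · · ·│6
5│· · · · ♟ · · ·│5
4│· · · · ♙ · · ♙│4
3│♝ · ♘ · · ♘ · ·│3
2│♙ ♙ ♙ ♙ · ♙ ♛ ·│2
1│♖ · ♗ ♕ ♔ ♗ · ♖│1
  ─────────────────
  a b c d e f g h


e1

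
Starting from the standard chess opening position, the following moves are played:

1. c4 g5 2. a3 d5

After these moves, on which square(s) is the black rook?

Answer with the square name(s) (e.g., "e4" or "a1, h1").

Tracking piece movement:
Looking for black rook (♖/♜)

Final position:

  a b c d e f g h
  ─────────────────
8│♜ ♞ ♝ ♛ ♚ ♝ ♞ ♜│8
7│♟ ♟ ♟ · ♟ ♟ · ♟│7
6│· · · · · · · ·│6
5│· · · ♟ · · ♟ ·│5
4│· · ♙ · · · · ·│4
3│♙ · · · · · · ·│3
2│· ♙ · ♙ ♙ ♙ ♙ ♙│2
1│♖ ♘ ♗ ♕ ♔ ♗ ♘ ♖│1
  ─────────────────
  a b c d e f g h


a8, h8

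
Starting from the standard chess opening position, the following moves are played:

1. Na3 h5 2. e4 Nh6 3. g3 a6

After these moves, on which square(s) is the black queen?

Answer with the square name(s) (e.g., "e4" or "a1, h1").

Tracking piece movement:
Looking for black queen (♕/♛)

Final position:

  a b c d e f g h
  ─────────────────
8│♜ ♞ ♝ ♛ ♚ ♝ · ♜│8
7│· ♟ ♟ ♟ ♟ ♟ ♟ ·│7
6│♟ · · · · · · ♞│6
5│· · · · · · · ♟│5
4│· · · · ♙ · · ·│4
3│♘ · · · · · ♙ ·│3
2│♙ ♙ ♙ ♙ · ♙ · ♙│2
1│♖ · ♗ ♕ ♔ ♗ ♘ ♖│1
  ─────────────────
  a b c d e f g h


d8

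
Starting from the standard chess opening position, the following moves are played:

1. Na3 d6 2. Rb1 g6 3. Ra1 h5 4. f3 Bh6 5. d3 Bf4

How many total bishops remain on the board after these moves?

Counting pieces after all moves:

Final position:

  a b c d e f g h
  ─────────────────
8│♜ ♞ ♝ ♛ ♚ · ♞ ♜│8
7│♟ ♟ ♟ · ♟ ♟ · ·│7
6│· · · ♟ · · ♟ ·│6
5│· · · · · · · ♟│5
4│· · · · · ♝ · ·│4
3│♘ · · ♙ · ♙ · ·│3
2│♙ ♙ ♙ · ♙ · ♙ ♙│2
1│♖ · ♗ ♕ ♔ ♗ ♘ ♖│1
  ─────────────────
  a b c d e f g h


4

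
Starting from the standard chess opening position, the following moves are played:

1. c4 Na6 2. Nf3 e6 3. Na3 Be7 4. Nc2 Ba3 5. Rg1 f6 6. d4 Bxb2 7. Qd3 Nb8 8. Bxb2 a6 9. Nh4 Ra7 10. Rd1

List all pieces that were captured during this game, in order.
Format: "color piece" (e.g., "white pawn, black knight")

Tracking captures:
  Bxb2: captured white pawn
  Bxb2: captured black bishop

white pawn, black bishop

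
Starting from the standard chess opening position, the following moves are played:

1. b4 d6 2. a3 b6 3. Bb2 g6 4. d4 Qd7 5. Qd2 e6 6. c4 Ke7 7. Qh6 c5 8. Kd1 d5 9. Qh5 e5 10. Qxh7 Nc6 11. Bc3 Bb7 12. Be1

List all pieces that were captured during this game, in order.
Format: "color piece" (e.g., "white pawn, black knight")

Tracking captures:
  Qxh7: captured black pawn

black pawn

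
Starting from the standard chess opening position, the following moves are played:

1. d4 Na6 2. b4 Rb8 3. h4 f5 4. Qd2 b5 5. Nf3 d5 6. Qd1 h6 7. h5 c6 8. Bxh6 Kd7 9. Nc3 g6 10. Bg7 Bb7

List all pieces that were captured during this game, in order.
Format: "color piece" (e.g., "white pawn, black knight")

Tracking captures:
  Bxh6: captured black pawn

black pawn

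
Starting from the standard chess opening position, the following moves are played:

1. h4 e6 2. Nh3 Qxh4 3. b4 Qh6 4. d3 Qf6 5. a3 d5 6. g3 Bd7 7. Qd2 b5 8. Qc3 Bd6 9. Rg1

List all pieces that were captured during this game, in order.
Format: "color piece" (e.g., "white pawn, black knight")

Tracking captures:
  Qxh4: captured white pawn

white pawn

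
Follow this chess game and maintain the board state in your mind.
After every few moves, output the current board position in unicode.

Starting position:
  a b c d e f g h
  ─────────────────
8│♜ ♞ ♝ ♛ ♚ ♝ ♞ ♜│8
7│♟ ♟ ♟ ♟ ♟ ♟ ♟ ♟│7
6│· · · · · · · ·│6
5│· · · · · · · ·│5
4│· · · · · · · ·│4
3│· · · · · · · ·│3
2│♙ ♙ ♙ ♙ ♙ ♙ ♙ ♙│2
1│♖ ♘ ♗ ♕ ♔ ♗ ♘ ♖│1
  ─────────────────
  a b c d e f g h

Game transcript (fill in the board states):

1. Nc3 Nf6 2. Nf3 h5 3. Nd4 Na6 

  a b c d e f g h
  ─────────────────
8│♜ · ♝ ♛ ♚ ♝ · ♜│8
7│♟ ♟ ♟ ♟ ♟ ♟ ♟ ·│7
6│♞ · · · · ♞ · ·│6
5│· · · · · · · ♟│5
4│· · · ♘ · · · ·│4
3│· · ♘ · · · · ·│3
2│♙ ♙ ♙ ♙ ♙ ♙ ♙ ♙│2
1│♖ · ♗ ♕ ♔ ♗ · ♖│1
  ─────────────────
  a b c d e f g h

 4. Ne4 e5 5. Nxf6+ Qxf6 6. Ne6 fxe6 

  a b c d e f g h
  ─────────────────
8│♜ · ♝ · ♚ ♝ · ♜│8
7│♟ ♟ ♟ ♟ · · ♟ ·│7
6│♞ · · · ♟ ♛ · ·│6
5│· · · · ♟ · · ♟│5
4│· · · · · · · ·│4
3│· · · · · · · ·│3
2│♙ ♙ ♙ ♙ ♙ ♙ ♙ ♙│2
1│♖ · ♗ ♕ ♔ ♗ · ♖│1
  ─────────────────
  a b c d e f g h

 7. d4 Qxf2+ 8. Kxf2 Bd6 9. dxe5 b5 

  a b c d e f g h
  ─────────────────
8│♜ · ♝ · ♚ · · ♜│8
7│♟ · ♟ ♟ · · ♟ ·│7
6│♞ · · ♝ ♟ · · ·│6
5│· ♟ · · ♙ · · ♟│5
4│· · · · · · · ·│4
3│· · · · · · · ·│3
2│♙ ♙ ♙ · ♙ ♔ ♙ ♙│2
1│♖ · ♗ ♕ · ♗ · ♖│1
  ─────────────────
  a b c d e f g h

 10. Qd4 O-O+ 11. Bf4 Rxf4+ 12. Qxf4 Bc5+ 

  a b c d e f g h
  ─────────────────
8│♜ · ♝ · · · ♚ ·│8
7│♟ · ♟ ♟ · · ♟ ·│7
6│♞ · · · ♟ · · ·│6
5│· ♟ ♝ · ♙ · · ♟│5
4│· · · · · ♕ · ·│4
3│· · · · · · · ·│3
2│♙ ♙ ♙ · ♙ ♔ ♙ ♙│2
1│♖ · · · · ♗ · ♖│1
  ─────────────────
  a b c d e f g h

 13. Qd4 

  a b c d e f g h
  ─────────────────
8│♜ · ♝ · · · ♚ ·│8
7│♟ · ♟ ♟ · · ♟ ·│7
6│♞ · · · ♟ · · ·│6
5│· ♟ ♝ · ♙ · · ♟│5
4│· · · ♕ · · · ·│4
3│· · · · · · · ·│3
2│♙ ♙ ♙ · ♙ ♔ ♙ ♙│2
1│♖ · · · · ♗ · ♖│1
  ─────────────────
  a b c d e f g h


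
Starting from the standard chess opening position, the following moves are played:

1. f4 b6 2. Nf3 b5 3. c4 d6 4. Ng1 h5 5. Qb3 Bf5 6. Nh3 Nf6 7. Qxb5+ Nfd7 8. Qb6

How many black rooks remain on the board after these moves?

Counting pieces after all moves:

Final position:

  a b c d e f g h
  ─────────────────
8│♜ ♞ · ♛ ♚ ♝ · ♜│8
7│♟ · ♟ ♞ ♟ ♟ ♟ ·│7
6│· ♕ · ♟ · · · ·│6
5│· · · · · ♝ · ♟│5
4│· · ♙ · · ♙ · ·│4
3│· · · · · · · ♘│3
2│♙ ♙ · ♙ ♙ · ♙ ♙│2
1│♖ ♘ ♗ · ♔ ♗ · ♖│1
  ─────────────────
  a b c d e f g h


2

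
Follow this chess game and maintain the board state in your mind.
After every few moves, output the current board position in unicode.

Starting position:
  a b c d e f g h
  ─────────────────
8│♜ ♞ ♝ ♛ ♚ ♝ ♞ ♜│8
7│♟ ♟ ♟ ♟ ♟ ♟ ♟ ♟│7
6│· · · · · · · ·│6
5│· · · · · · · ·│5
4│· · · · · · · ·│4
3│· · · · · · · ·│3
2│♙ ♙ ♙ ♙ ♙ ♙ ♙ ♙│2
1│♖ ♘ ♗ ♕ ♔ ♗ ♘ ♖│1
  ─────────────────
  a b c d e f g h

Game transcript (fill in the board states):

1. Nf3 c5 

  a b c d e f g h
  ─────────────────
8│♜ ♞ ♝ ♛ ♚ ♝ ♞ ♜│8
7│♟ ♟ · ♟ ♟ ♟ ♟ ♟│7
6│· · · · · · · ·│6
5│· · ♟ · · · · ·│5
4│· · · · · · · ·│4
3│· · · · · ♘ · ·│3
2│♙ ♙ ♙ ♙ ♙ ♙ ♙ ♙│2
1│♖ ♘ ♗ ♕ ♔ ♗ · ♖│1
  ─────────────────
  a b c d e f g h

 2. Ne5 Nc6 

  a b c d e f g h
  ─────────────────
8│♜ · ♝ ♛ ♚ ♝ ♞ ♜│8
7│♟ ♟ · ♟ ♟ ♟ ♟ ♟│7
6│· · ♞ · · · · ·│6
5│· · ♟ · ♘ · · ·│5
4│· · · · · · · ·│4
3│· · · · · · · ·│3
2│♙ ♙ ♙ ♙ ♙ ♙ ♙ ♙│2
1│♖ ♘ ♗ ♕ ♔ ♗ · ♖│1
  ─────────────────
  a b c d e f g h

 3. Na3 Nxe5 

  a b c d e f g h
  ─────────────────
8│♜ · ♝ ♛ ♚ ♝ ♞ ♜│8
7│♟ ♟ · ♟ ♟ ♟ ♟ ♟│7
6│· · · · · · · ·│6
5│· · ♟ · ♞ · · ·│5
4│· · · · · · · ·│4
3│♘ · · · · · · ·│3
2│♙ ♙ ♙ ♙ ♙ ♙ ♙ ♙│2
1│♖ · ♗ ♕ ♔ ♗ · ♖│1
  ─────────────────
  a b c d e f g h

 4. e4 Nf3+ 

  a b c d e f g h
  ─────────────────
8│♜ · ♝ ♛ ♚ ♝ ♞ ♜│8
7│♟ ♟ · ♟ ♟ ♟ ♟ ♟│7
6│· · · · · · · ·│6
5│· · ♟ · · · · ·│5
4│· · · · ♙ · · ·│4
3│♘ · · · · ♞ · ·│3
2│♙ ♙ ♙ ♙ · ♙ ♙ ♙│2
1│♖ · ♗ ♕ ♔ ♗ · ♖│1
  ─────────────────
  a b c d e f g h



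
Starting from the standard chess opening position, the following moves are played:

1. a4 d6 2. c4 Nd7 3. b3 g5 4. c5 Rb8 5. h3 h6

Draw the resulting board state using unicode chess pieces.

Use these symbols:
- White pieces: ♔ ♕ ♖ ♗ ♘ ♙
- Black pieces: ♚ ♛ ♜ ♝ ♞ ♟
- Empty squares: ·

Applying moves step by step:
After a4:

♜ ♞ ♝ ♛ ♚ ♝ ♞ ♜
♟ ♟ ♟ ♟ ♟ ♟ ♟ ♟
· · · · · · · ·
· · · · · · · ·
♙ · · · · · · ·
· · · · · · · ·
· ♙ ♙ ♙ ♙ ♙ ♙ ♙
♖ ♘ ♗ ♕ ♔ ♗ ♘ ♖


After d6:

♜ ♞ ♝ ♛ ♚ ♝ ♞ ♜
♟ ♟ ♟ · ♟ ♟ ♟ ♟
· · · ♟ · · · ·
· · · · · · · ·
♙ · · · · · · ·
· · · · · · · ·
· ♙ ♙ ♙ ♙ ♙ ♙ ♙
♖ ♘ ♗ ♕ ♔ ♗ ♘ ♖


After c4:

♜ ♞ ♝ ♛ ♚ ♝ ♞ ♜
♟ ♟ ♟ · ♟ ♟ ♟ ♟
· · · ♟ · · · ·
· · · · · · · ·
♙ · ♙ · · · · ·
· · · · · · · ·
· ♙ · ♙ ♙ ♙ ♙ ♙
♖ ♘ ♗ ♕ ♔ ♗ ♘ ♖


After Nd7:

♜ · ♝ ♛ ♚ ♝ ♞ ♜
♟ ♟ ♟ ♞ ♟ ♟ ♟ ♟
· · · ♟ · · · ·
· · · · · · · ·
♙ · ♙ · · · · ·
· · · · · · · ·
· ♙ · ♙ ♙ ♙ ♙ ♙
♖ ♘ ♗ ♕ ♔ ♗ ♘ ♖


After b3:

♜ · ♝ ♛ ♚ ♝ ♞ ♜
♟ ♟ ♟ ♞ ♟ ♟ ♟ ♟
· · · ♟ · · · ·
· · · · · · · ·
♙ · ♙ · · · · ·
· ♙ · · · · · ·
· · · ♙ ♙ ♙ ♙ ♙
♖ ♘ ♗ ♕ ♔ ♗ ♘ ♖


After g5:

♜ · ♝ ♛ ♚ ♝ ♞ ♜
♟ ♟ ♟ ♞ ♟ ♟ · ♟
· · · ♟ · · · ·
· · · · · · ♟ ·
♙ · ♙ · · · · ·
· ♙ · · · · · ·
· · · ♙ ♙ ♙ ♙ ♙
♖ ♘ ♗ ♕ ♔ ♗ ♘ ♖


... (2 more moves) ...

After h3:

· ♜ ♝ ♛ ♚ ♝ ♞ ♜
♟ ♟ ♟ ♞ ♟ ♟ · ♟
· · · ♟ · · · ·
· · ♙ · · · ♟ ·
♙ · · · · · · ·
· ♙ · · · · · ♙
· · · ♙ ♙ ♙ ♙ ·
♖ ♘ ♗ ♕ ♔ ♗ ♘ ♖


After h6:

· ♜ ♝ ♛ ♚ ♝ ♞ ♜
♟ ♟ ♟ ♞ ♟ ♟ · ·
· · · ♟ · · · ♟
· · ♙ · · · ♟ ·
♙ · · · · · · ·
· ♙ · · · · · ♙
· · · ♙ ♙ ♙ ♙ ·
♖ ♘ ♗ ♕ ♔ ♗ ♘ ♖



  a b c d e f g h
  ─────────────────
8│· ♜ ♝ ♛ ♚ ♝ ♞ ♜│8
7│♟ ♟ ♟ ♞ ♟ ♟ · ·│7
6│· · · ♟ · · · ♟│6
5│· · ♙ · · · ♟ ·│5
4│♙ · · · · · · ·│4
3│· ♙ · · · · · ♙│3
2│· · · ♙ ♙ ♙ ♙ ·│2
1│♖ ♘ ♗ ♕ ♔ ♗ ♘ ♖│1
  ─────────────────
  a b c d e f g h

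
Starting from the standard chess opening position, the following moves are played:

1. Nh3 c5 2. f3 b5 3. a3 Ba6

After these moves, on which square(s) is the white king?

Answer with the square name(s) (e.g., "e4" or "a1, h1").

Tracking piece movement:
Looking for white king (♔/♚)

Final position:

  a b c d e f g h
  ─────────────────
8│♜ ♞ · ♛ ♚ ♝ ♞ ♜│8
7│♟ · · ♟ ♟ ♟ ♟ ♟│7
6│♝ · · · · · · ·│6
5│· ♟ ♟ · · · · ·│5
4│· · · · · · · ·│4
3│♙ · · · · ♙ · ♘│3
2│· ♙ ♙ ♙ ♙ · ♙ ♙│2
1│♖ ♘ ♗ ♕ ♔ ♗ · ♖│1
  ─────────────────
  a b c d e f g h


e1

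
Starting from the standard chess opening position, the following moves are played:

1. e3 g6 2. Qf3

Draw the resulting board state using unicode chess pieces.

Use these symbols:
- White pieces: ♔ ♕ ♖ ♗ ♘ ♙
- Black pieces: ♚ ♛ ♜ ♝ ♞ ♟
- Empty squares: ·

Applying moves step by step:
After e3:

♜ ♞ ♝ ♛ ♚ ♝ ♞ ♜
♟ ♟ ♟ ♟ ♟ ♟ ♟ ♟
· · · · · · · ·
· · · · · · · ·
· · · · · · · ·
· · · · ♙ · · ·
♙ ♙ ♙ ♙ · ♙ ♙ ♙
♖ ♘ ♗ ♕ ♔ ♗ ♘ ♖


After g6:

♜ ♞ ♝ ♛ ♚ ♝ ♞ ♜
♟ ♟ ♟ ♟ ♟ ♟ · ♟
· · · · · · ♟ ·
· · · · · · · ·
· · · · · · · ·
· · · · ♙ · · ·
♙ ♙ ♙ ♙ · ♙ ♙ ♙
♖ ♘ ♗ ♕ ♔ ♗ ♘ ♖


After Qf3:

♜ ♞ ♝ ♛ ♚ ♝ ♞ ♜
♟ ♟ ♟ ♟ ♟ ♟ · ♟
· · · · · · ♟ ·
· · · · · · · ·
· · · · · · · ·
· · · · ♙ ♕ · ·
♙ ♙ ♙ ♙ · ♙ ♙ ♙
♖ ♘ ♗ · ♔ ♗ ♘ ♖



  a b c d e f g h
  ─────────────────
8│♜ ♞ ♝ ♛ ♚ ♝ ♞ ♜│8
7│♟ ♟ ♟ ♟ ♟ ♟ · ♟│7
6│· · · · · · ♟ ·│6
5│· · · · · · · ·│5
4│· · · · · · · ·│4
3│· · · · ♙ ♕ · ·│3
2│♙ ♙ ♙ ♙ · ♙ ♙ ♙│2
1│♖ ♘ ♗ · ♔ ♗ ♘ ♖│1
  ─────────────────
  a b c d e f g h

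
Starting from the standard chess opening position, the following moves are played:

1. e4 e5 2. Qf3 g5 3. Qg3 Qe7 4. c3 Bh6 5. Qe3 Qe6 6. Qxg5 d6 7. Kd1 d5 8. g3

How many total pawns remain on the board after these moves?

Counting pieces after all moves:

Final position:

  a b c d e f g h
  ─────────────────
8│♜ ♞ ♝ · ♚ · ♞ ♜│8
7│♟ ♟ ♟ · · ♟ · ♟│7
6│· · · · ♛ · · ♝│6
5│· · · ♟ ♟ · ♕ ·│5
4│· · · · ♙ · · ·│4
3│· · ♙ · · · ♙ ·│3
2│♙ ♙ · ♙ · ♙ · ♙│2
1│♖ ♘ ♗ ♔ · ♗ ♘ ♖│1
  ─────────────────
  a b c d e f g h


15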